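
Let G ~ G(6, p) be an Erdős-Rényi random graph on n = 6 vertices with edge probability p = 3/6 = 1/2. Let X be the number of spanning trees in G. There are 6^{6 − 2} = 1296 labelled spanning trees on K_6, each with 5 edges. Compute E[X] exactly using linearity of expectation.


K_6 has 6^{6 − 2} = 1296 labelled spanning trees.
For each such spanning tree H, let X_H = 1 if all 5 edges of H are present in G. Then P[X_H = 1] = p^{5} = (1/2)^{5} = 1/32.
Summing the indicators: E[X] = Σ_H E[X_H] = 1296 · p^{5} = 1296 · 1/32 = 81/2.
Numerically: E[X] ≈ 40.5.

E[X] = 1296 · (1/2)^{5} = 81/2 ≈ 40.5.


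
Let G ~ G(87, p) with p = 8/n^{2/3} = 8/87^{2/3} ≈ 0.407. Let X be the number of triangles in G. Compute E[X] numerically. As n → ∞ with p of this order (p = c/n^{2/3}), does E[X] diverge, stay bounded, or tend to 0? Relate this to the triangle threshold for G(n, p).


Number of potential triangles: C(87, 3) = 105995.
Each occurs with probability p³ ≈ (0.407)³ ≈ 6.76443e-02.
By linearity: E[X] = C(87, 3)·p³ ≈ 105995 · 6.76443e-02 ≈ 7169.962.
Since α = 2/3 < 1, p = c/n^{2/3} ≫ 1/n is above the triangle threshold p ~ 1/n. Asymptotically E[X] ~ (c³/6)·n^{3(1−α)} = (8³/6)·n^{1} → ∞; triangles are abundant w.h.p.

E[X] ≈ 7169.962; in regime p = Θ(1/n^{2/3}) E[X] diverges (above the triangle threshold p ~ 1/n).


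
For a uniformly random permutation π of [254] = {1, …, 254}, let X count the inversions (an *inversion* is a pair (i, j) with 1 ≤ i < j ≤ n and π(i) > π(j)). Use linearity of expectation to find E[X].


Write X = Σ X_I over the C(254, 2) = 32131 pairs i < j, with X_I the indicator of one inversion.
There are 32131 indicators.
For each fixed pair i < j, the values π(i) and π(j) are two distinct elements of {1, …, 254} in uniformly random order; by symmetry P[π(i) > π(j)] = 1/2.
By linearity: E[X] = 32131 · (1/2) = C(254, 2) · (1/2) = 32131/2 = 32131/2 ≈ 16065.500.

E[X] = 32131/2 = 16065.500.


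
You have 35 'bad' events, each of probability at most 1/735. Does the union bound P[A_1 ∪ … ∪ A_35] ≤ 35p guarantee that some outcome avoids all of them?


Union bound: P[∪_{i=1}^{35} A_i] ≤ Σ_i P[A_i] ≤ 35·p = 35·(1/735) = 1/21.
Numerically: 1/21 ≈ 0.04762.
Is 1/21 < 1? YES.
Since P[∪ A_i] ≤ 1/21 < 1, the complement has P[∩ A_i^c] ≥ 1 − 1/21 = 20/21 > 0, so some outcome avoids every A_i.

35·p = 1/21 ≈ 0.04762; existence CERTIFIED by the union bound.


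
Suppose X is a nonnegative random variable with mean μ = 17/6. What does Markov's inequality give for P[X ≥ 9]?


μ = E[X] = 17/6, a = 9.
Markov: P[X ≥ 9] ≤ μ/a = (17/6)/9 = 17/54.
Numerically: ≈ 0.315.
(Since a = 9 > μ = 2.833, the bound 17/54 is < 1 and informative.)

P[X ≥ 9] ≤ 17/54 ≈ 0.315.


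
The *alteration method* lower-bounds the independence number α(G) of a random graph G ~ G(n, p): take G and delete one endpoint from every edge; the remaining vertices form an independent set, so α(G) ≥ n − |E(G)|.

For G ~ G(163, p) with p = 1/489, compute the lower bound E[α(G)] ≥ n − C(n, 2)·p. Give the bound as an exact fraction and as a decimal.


E[|E(G)|] = C(163, 2)·p = 13203 · (1/489) = 27.
E[α(G)] ≥ n − E[|E(G)|] = 163 − 27 = 136.
Numerically: ≈ 136.000000.
(This is only a lower bound; the true E[α(G)] may be larger.)

E[α(G)] ≥ 136 ≈ 136.000000.


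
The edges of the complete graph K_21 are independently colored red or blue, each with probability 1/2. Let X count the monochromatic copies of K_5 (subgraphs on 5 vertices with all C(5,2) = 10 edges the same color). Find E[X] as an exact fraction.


Let X = Σ_S X_S over the C(21, 5) = 20349 subsets S of size 5, where X_S = 1 if the K_5 on S is monochromatic.
For a fixed S, the K_5 on S has C(5, 2) = 10 edges. P[all 10 edges red] = (1/2)^10, and likewise for blue, so P[monochromatic] = 2·(1/2)^10 = 2^{1 − 10} = 1/512.
By linearity: E[X] = C(21, 5) · 2^{1 − 10} = 20349 · 1/512 = 20349/512.
Numerically: E[X] ≈ 39.74414.

E[X] = C(21,5)·2^(1−C(5,2)) = 20349/512 ≈ 39.74414.


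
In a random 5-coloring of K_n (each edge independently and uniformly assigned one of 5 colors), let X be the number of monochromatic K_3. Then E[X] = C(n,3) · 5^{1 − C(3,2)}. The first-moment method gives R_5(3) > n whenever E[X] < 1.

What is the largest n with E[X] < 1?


We need C(n, 3) · 5^{1 − 3} < 1, i.e. C(n, 3) < 5^{3 − 1} = 25.
Check values of n near the boundary:
  n = 3: C(3, 3) = 1; 1 < 25? YES
  n = 4: C(4, 3) = 4; 4 < 25? YES
  n = 5: C(5, 3) = 10; 10 < 25? YES
  n = 6: C(6, 3) = 20; 20 < 25? YES
  n = 7: C(7, 3) = 35; 35 < 25? NO
  n = 8: C(8, 3) = 56; 56 < 25? NO
  n = 9: C(9, 3) = 84; 84 < 25? NO
The largest n with C(n, 3) < 25 is n = 6 (where E[X] = 4/5 ≈ 0.800). Hence R_5(3) > 6, i.e. R_5(3) ≥ 7.

Largest n = 6; hence R_5(3) > 6.


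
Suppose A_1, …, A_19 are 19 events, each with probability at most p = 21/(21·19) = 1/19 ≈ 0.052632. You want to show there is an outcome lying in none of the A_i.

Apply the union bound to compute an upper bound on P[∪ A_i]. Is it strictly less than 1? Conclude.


Union bound: P[∪_{i=1}^{19} A_i] ≤ Σ_i P[A_i] ≤ 19·p = 19·(1/19) = 1.
Numerically: 1 ≈ 1.000000.
Is 1 < 1? NO.
Since the bound 1 is ≥ 1, the union bound is uninformative here; it does NOT by itself certify existence.

19·p = 1 ≈ 1.000000; existence NOT certified by the union bound.


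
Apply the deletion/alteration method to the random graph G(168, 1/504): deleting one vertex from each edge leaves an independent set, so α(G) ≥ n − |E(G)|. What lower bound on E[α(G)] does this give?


E[|E(G)|] = C(168, 2)·p = 14028 · (1/504) = 167/6.
E[α(G)] ≥ n − E[|E(G)|] = 168 − 167/6 = 841/6.
Numerically: ≈ 140.167.
(This is only a lower bound; the true E[α(G)] may be larger.)

E[α(G)] ≥ 841/6 ≈ 140.167.


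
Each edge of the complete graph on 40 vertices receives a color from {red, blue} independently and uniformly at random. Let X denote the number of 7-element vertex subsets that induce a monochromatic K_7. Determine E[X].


Let X = Σ_S X_S over the C(40, 7) = 18643560 subsets S of size 7, where X_S = 1 if the K_7 on S is monochromatic.
For a fixed S, the K_7 on S has C(7, 2) = 21 edges. P[all 21 edges red] = (1/2)^21, and likewise for blue, so P[monochromatic] = 2·(1/2)^21 = 2^{1 − 21} = 1/1048576.
By linearity of expectation: E[X] = C(40, 7) · 2^{1 − 21} = 18643560 · 1/1048576 = 2330445/131072.
Numerically: E[X] ≈ 17.779884.

E[X] = C(40,7)·2^(1−C(7,2)) = 2330445/131072 ≈ 17.779884.


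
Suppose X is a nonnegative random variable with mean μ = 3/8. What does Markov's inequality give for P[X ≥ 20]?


μ = E[X] = 3/8, a = 20.
Markov: P[X ≥ 20] ≤ μ/a = (3/8)/20 = 3/160.
Numerically: ≈ 0.019.
(Since a = 20 > μ = 0.375, the bound 3/160 is < 1 and informative.)

P[X ≥ 20] ≤ 3/160 ≈ 0.019.


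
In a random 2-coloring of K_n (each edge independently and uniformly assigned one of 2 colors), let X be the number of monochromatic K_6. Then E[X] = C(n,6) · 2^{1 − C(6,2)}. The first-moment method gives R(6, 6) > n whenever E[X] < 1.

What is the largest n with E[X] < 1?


We need C(n, 6) · 2^{1 − 15} < 1, i.e. C(n, 6) < 2^{15 − 1} = 16384.
Check values of n near the boundary:
  n = 12: C(12, 6) = 924; 924 < 16384? YES
  n = 13: C(13, 6) = 1716; 1716 < 16384? YES
  n = 14: C(14, 6) = 3003; 3003 < 16384? YES
  n = 15: C(15, 6) = 5005; 5005 < 16384? YES
  n = 16: C(16, 6) = 8008; 8008 < 16384? YES
  n = 17: C(17, 6) = 12376; 12376 < 16384? YES
  n = 18: C(18, 6) = 18564; 18564 < 16384? NO
  n = 19: C(19, 6) = 27132; 27132 < 16384? NO
The largest n with C(n, 6) < 16384 is n = 17 (where E[X] = 1547/2048 ≈ 0.755371). Hence R(6, 6) > 17, i.e. R(6, 6) ≥ 18.

Largest n = 17; hence R(6, 6) > 17.


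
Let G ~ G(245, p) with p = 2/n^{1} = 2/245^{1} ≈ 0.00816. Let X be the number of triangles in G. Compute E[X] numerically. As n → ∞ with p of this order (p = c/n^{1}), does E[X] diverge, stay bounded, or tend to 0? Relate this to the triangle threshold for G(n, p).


Number of potential triangles: C(245, 3) = 2421090.
Each occurs with probability p³ ≈ (0.00816)³ ≈ 5.43991e-07.
By linearity: E[X] = C(245, 3)·p³ ≈ 2421090 · 5.43991e-07 ≈ 1.317.
Here α = 1, so p = 2/n is exactly at the triangle threshold p ~ 1/n. Asymptotically E[X] → c³/6 = 2³/6 = 4/3 ≈ 1.333, a bounded constant. In this regime the triangle count is asymptotically Poisson(c³/6).

E[X] ≈ 1.317; in regime p = Θ(1/n^{1}) E[X] stays bounded (at the triangle threshold p ~ 1/n).


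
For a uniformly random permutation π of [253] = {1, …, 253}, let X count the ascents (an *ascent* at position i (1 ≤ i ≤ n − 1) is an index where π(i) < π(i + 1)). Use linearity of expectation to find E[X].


Write X = Σ X_I over i = 1, …, 252, with X_I the indicator of one ascent.
There are 252 indicators.
For each fixed i, the pair (π(i), π(i+1)) is a uniformly random ordered pair of distinct values from {1, …, 253}; by symmetry P[π(i) < π(i+1)] = 1/2.
By linearity: E[X] = 252 · (1/2) = (253 − 1) · (1/2) = 126 ≈ 126.00000.

E[X] = 126 = 126.00000.


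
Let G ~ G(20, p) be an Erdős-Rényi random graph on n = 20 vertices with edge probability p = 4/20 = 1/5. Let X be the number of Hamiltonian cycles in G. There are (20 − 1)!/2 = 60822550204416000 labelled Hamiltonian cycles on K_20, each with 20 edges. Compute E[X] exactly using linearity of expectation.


K_20 has (20 − 1)!/2 = 60822550204416000 labelled Hamiltonian cycles.
For each such Hamiltonian cycle H, let X_H = 1 if all 20 edges of H are present in G. Then P[X_H = 1] = p^{20} = (1/5)^{20} = 1/95367431640625.
Summing the indicators: E[X] = Σ_H E[X_H] = 60822550204416000 · p^{20} = 60822550204416000 · 1/95367431640625 = 486580401635328/762939453125.
Numerically: E[X] ≈ 637.771.

E[X] = 60822550204416000 · (1/5)^{20} = 486580401635328/762939453125 ≈ 637.771.


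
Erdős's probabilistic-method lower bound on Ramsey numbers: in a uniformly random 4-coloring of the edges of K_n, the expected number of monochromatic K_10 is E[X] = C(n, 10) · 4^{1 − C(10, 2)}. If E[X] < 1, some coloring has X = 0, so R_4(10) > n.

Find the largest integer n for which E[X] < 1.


We need C(n, 10) · 4^{1 − 45} < 1, i.e. C(n, 10) < 4^{45 − 1} = 309485009821345068724781056.
Check values of n near the boundary:
  n = 2021: C(2021, 10) = 306347841644770462864800616; 306347841644770462864800616 < 309485009821345068724781056? YES
  n = 2022: C(2022, 10) = 307870445231474093395937796; 307870445231474093395937796 < 309485009821345068724781056? YES
  n = 2023: C(2023, 10) = 309399856285778485315440716; 309399856285778485315440716 < 309485009821345068724781056? YES
  n = 2024: C(2024, 10) = 310936101848269937576192656; 310936101848269937576192656 < 309485009821345068724781056? NO
  n = 2025: C(2025, 10) = 312479209053472269772600560; 312479209053472269772600560 < 309485009821345068724781056? NO
The largest n with C(n, 10) < 309485009821345068724781056 is n = 2023 (where E[X] = 77349964071444621328860179/77371252455336267181195264 ≈ 0.9997249). Hence R_4(10) > 2023, i.e. R_4(10) ≥ 2024.

Largest n = 2023; hence R_4(10) > 2023.


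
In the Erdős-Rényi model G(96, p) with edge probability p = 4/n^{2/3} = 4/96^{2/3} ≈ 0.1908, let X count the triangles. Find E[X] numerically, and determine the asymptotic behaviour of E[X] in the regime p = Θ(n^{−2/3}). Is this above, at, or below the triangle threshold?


Number of potential triangles: C(96, 3) = 142880.
Each occurs with probability p³ ≈ (0.1908)³ ≈ 6.944444e-03.
By linearity: E[X] = C(96, 3)·p³ ≈ 142880 · 6.944444e-03 ≈ 992.2222.
Since α = 2/3 < 1, p = c/n^{2/3} ≫ 1/n is above the triangle threshold p ~ 1/n. Asymptotically E[X] ~ (c³/6)·n^{3(1−α)} = (4³/6)·n^{1} → ∞; triangles are abundant w.h.p.

E[X] ≈ 992.2222; in regime p = Θ(1/n^{2/3}) E[X] diverges (above the triangle threshold p ~ 1/n).


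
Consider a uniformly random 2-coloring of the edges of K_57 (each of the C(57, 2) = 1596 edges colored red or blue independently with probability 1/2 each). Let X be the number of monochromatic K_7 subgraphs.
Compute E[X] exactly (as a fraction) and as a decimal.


Let X = Σ_S X_S over the C(57, 7) = 264385836 subsets S of size 7, where X_S = 1 if the K_7 on S is monochromatic.
For a fixed S, the K_7 on S has C(7, 2) = 21 edges. P[all 21 edges red] = (1/2)^21, and likewise for blue, so P[monochromatic] = 2·(1/2)^21 = 2^{1 − 21} = 1/1048576.
By linearity: E[X] = C(57, 7) · 2^{1 − 21} = 264385836 · 1/1048576 = 66096459/262144.
Numerically: E[X] ≈ 252.138.

E[X] = C(57,7)·2^(1−C(7,2)) = 66096459/262144 ≈ 252.138.


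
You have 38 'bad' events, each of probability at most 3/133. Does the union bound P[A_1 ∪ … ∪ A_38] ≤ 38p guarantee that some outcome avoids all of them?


Union bound: P[∪_{i=1}^{38} A_i] ≤ Σ_i P[A_i] ≤ 38·p = 38·(3/133) = 6/7.
Numerically: 6/7 ≈ 0.857143.
Is 6/7 < 1? YES.
Since P[∪ A_i] ≤ 6/7 < 1, the complement has P[∩ A_i^c] ≥ 1 − 6/7 = 1/7 > 0, so some outcome avoids every A_i.

38·p = 6/7 ≈ 0.857143; existence CERTIFIED by the union bound.


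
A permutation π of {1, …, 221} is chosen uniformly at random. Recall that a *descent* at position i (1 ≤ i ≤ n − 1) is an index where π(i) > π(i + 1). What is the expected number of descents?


Write X = Σ X_I over i = 1, …, 220, with X_I the indicator of one descent.
There are 220 indicators.
For each fixed i, the pair (π(i), π(i+1)) is a uniformly random ordered pair of distinct values from {1, …, 221}; by symmetry P[π(i) > π(i+1)] = 1/2.
By linearity: E[X] = 220 · (1/2) = (221 − 1) · (1/2) = 110 ≈ 110.0000.

E[X] = 110 = 110.0000.


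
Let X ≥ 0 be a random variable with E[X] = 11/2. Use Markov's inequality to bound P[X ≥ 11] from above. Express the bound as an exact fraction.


μ = E[X] = 11/2, a = 11.
Markov: P[X ≥ 11] ≤ μ/a = (11/2)/11 = 1/2.
Numerically: ≈ 0.500000.
(Since a = 11 > μ = 5.500000, the bound 1/2 is < 1 and informative.)

P[X ≥ 11] ≤ 1/2 ≈ 0.500000.


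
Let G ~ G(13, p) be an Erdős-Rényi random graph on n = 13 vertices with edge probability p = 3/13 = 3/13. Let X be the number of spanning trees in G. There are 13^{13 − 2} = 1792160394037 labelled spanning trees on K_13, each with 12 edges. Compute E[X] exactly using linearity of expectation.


K_13 has 13^{13 − 2} = 1792160394037 labelled spanning trees.
For each such spanning tree H, let X_H = 1 if all 12 edges of H are present in G. Then P[X_H = 1] = p^{12} = (3/13)^{12} = 531441/23298085122481.
Summing the indicators: E[X] = Σ_H E[X_H] = 1792160394037 · p^{12} = 1792160394037 · 531441/23298085122481 = 531441/13.
Numerically: E[X] ≈ 40880.1.

E[X] = 1792160394037 · (3/13)^{12} = 531441/13 ≈ 40880.1.


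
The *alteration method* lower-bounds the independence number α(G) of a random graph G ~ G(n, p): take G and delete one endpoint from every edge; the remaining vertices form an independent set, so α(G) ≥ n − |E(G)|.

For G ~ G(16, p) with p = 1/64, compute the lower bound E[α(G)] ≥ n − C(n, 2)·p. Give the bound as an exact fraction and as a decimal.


E[|E(G)|] = C(16, 2)·p = 120 · (1/64) = 15/8.
E[α(G)] ≥ n − E[|E(G)|] = 16 − 15/8 = 113/8.
Numerically: ≈ 14.125000.
(This is only a lower bound; the true E[α(G)] may be larger.)

E[α(G)] ≥ 113/8 ≈ 14.125000.


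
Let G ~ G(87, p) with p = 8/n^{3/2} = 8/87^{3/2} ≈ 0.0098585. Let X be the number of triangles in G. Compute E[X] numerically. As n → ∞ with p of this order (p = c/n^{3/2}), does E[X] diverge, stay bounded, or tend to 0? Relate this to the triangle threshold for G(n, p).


Number of potential triangles: C(87, 3) = 105995.
Each occurs with probability p³ ≈ (0.0098585)³ ≈ 9.5814960e-07.
By linearity: E[X] = C(87, 3)·p³ ≈ 105995 · 9.5814960e-07 ≈ 0.10156.
Since α = 3/2 > 1, p = c/n^{3/2} = o(1/n) is below the triangle threshold p ~ 1/n. Asymptotically E[X] ~ (c³/6)·n^{3(1−α)} = (8³/6)·n^{-1.5} → 0, so by Markov's inequality G has no triangles w.h.p.

E[X] ≈ 0.10156; in regime p = Θ(1/n^{3/2}) E[X] tends to 0 (below the triangle threshold p ~ 1/n).


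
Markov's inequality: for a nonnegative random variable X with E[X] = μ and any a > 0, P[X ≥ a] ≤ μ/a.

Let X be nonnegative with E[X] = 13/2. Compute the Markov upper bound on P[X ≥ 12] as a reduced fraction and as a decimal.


μ = E[X] = 13/2, a = 12.
Markov: P[X ≥ 12] ≤ μ/a = (13/2)/12 = 13/24.
Numerically: ≈ 0.541667.
(Since a = 12 > μ = 6.500000, the bound 13/24 is < 1 and informative.)

P[X ≥ 12] ≤ 13/24 ≈ 0.541667.


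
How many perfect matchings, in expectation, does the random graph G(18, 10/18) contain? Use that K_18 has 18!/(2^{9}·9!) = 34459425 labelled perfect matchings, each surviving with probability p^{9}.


K_18 has 18!/(2^{9}·9!) = 34459425 labelled perfect matchings.
For each such perfect matching H, let X_H = 1 if all 9 edges of H are present in G. Then P[X_H = 1] = p^{9} = (5/9)^{9} = 1953125/387420489.
By linearity of expectation: E[X] = Σ_H E[X_H] = 34459425 · p^{9} = 34459425 · 1953125/387420489 = 830908203125/4782969.
Numerically: E[X] ≈ 173722.

E[X] = 34459425 · (5/9)^{9} = 830908203125/4782969 ≈ 173722.


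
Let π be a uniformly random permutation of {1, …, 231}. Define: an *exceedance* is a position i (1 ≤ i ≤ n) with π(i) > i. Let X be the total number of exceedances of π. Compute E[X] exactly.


Write X = Σ_{i=1}^{231} X_i, where X_i = 1_{π(i) > i}.
For each fixed i, π(i) is uniform over {1, …, 231} (marginal of a uniform permutation), so P[π(i) > i] = (n − i)/n. Summing: Σ_{i=1}^{231} (n − i)/n = (0 + 1 + … + 230)/231 = 231(231 − 1)/(2·231) = (231 − 1)/2.
Hence E[X] = Σ_{i=1}^{231} (231 − i)/231 = 115 ≈ 115.000.

E[X] = 115 = 115.000.


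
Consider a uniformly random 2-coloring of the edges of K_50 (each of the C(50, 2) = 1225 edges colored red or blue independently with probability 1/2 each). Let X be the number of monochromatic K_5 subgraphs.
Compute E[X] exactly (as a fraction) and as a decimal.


Let X = Σ_S X_S over the C(50, 5) = 2118760 subsets S of size 5, where X_S = 1 if the K_5 on S is monochromatic.
For a fixed S, the K_5 on S has C(5, 2) = 10 edges. P[all 10 edges red] = (1/2)^10, and likewise for blue, so P[monochromatic] = 2·(1/2)^10 = 2^{1 − 10} = 1/512.
By linearity: E[X] = C(50, 5) · 2^{1 − 10} = 2118760 · 1/512 = 264845/64.
Numerically: E[X] ≈ 4138.203125.

E[X] = C(50,5)·2^(1−C(5,2)) = 264845/64 ≈ 4138.203125.


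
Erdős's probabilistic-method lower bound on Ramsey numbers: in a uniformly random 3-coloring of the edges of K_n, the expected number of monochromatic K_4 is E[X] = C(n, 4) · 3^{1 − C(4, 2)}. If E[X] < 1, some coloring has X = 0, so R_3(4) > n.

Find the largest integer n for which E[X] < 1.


We need C(n, 4) · 3^{1 − 6} < 1, i.e. C(n, 4) < 3^{6 − 1} = 243.
Check values of n near the boundary:
  n = 9: C(9, 4) = 126; 126 < 243? YES
  n = 10: C(10, 4) = 210; 210 < 243? YES
  n = 11: C(11, 4) = 330; 330 < 243? NO
  n = 12: C(12, 4) = 495; 495 < 243? NO
The largest n with C(n, 4) < 243 is n = 10 (where E[X] = 70/81 ≈ 0.8641975). Hence R_3(4) > 10, i.e. R_3(4) ≥ 11.

Largest n = 10; hence R_3(4) > 10.


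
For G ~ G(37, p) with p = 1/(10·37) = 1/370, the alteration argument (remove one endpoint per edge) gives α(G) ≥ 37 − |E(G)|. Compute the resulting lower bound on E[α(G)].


E[|E(G)|] = C(37, 2)·p = 666 · (1/370) = 9/5.
E[α(G)] ≥ n − E[|E(G)|] = 37 − 9/5 = 176/5.
Numerically: ≈ 35.200000.
(This is only a lower bound; the true E[α(G)] may be larger.)

E[α(G)] ≥ 176/5 ≈ 35.200000.


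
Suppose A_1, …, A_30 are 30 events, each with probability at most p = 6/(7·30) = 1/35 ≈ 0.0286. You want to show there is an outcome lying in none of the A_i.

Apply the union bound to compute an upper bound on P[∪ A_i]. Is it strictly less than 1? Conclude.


Union bound: P[∪_{i=1}^{30} A_i] ≤ Σ_i P[A_i] ≤ 30·p = 30·(1/35) = 6/7.
Numerically: 6/7 ≈ 0.8571.
Is 6/7 < 1? YES.
Since P[∪ A_i] ≤ 6/7 < 1, the complement has P[∩ A_i^c] ≥ 1 − 6/7 = 1/7 > 0, so some outcome avoids every A_i.

30·p = 6/7 ≈ 0.8571; existence CERTIFIED by the union bound.


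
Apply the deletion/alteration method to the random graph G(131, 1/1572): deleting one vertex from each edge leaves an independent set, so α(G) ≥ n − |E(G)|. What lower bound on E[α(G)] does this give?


E[|E(G)|] = C(131, 2)·p = 8515 · (1/1572) = 65/12.
E[α(G)] ≥ n − E[|E(G)|] = 131 − 65/12 = 1507/12.
Numerically: ≈ 125.583.
(This is only a lower bound; the true E[α(G)] may be larger.)

E[α(G)] ≥ 1507/12 ≈ 125.583.


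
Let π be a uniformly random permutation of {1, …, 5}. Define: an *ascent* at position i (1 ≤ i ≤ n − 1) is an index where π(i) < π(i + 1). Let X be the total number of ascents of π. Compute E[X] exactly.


Write X = Σ X_I over i = 1, …, 4, with X_I the indicator of one ascent.
There are 4 indicators.
For each fixed i, the pair (π(i), π(i+1)) is a uniformly random ordered pair of distinct values from {1, …, 5}; by symmetry P[π(i) < π(i+1)] = 1/2.
By linearity: E[X] = 4 · (1/2) = (5 − 1) · (1/2) = 2 ≈ 2.0000.

E[X] = 2 = 2.0000.


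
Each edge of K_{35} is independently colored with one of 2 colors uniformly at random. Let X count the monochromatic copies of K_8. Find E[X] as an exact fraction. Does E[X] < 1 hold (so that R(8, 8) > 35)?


E[X] = C(35, 8) · 2^{1 − 28} = 23535820 · 2^{−27} = 23535820/134217728.
As a reduced fraction: E[X] = 5883955/33554432 ≈ 0.175356.
Is E[X] < 1? YES.
Since E[X] < 1, there exists a 2-coloring of K_{35} with no monochromatic K_8; hence R(8, 8) > 35.

E[X] = 5883955/33554432 ≈ 0.175356; E[X] < 1, so R(8, 8) > 35.


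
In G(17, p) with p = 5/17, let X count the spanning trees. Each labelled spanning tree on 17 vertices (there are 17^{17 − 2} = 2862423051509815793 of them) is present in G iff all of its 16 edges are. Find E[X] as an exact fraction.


K_17 has 17^{17 − 2} = 2862423051509815793 labelled spanning trees.
For each such spanning tree H, let X_H = 1 if all 16 edges of H are present in G. Then P[X_H = 1] = p^{16} = (5/17)^{16} = 152587890625/48661191875666868481.
By linearity: E[X] = Σ_H E[X_H] = 2862423051509815793 · p^{16} = 2862423051509815793 · 152587890625/48661191875666868481 = 152587890625/17.
Numerically: E[X] ≈ 8.98e+09.

E[X] = 2862423051509815793 · (5/17)^{16} = 152587890625/17 ≈ 8.98e+09.


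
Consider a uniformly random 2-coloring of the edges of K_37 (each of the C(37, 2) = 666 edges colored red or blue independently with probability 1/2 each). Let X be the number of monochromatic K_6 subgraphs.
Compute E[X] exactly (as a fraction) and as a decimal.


Let X = Σ_S X_S over the C(37, 6) = 2324784 subsets S of size 6, where X_S = 1 if the K_6 on S is monochromatic.
For a fixed S, the K_6 on S has C(6, 2) = 15 edges. P[all 15 edges red] = (1/2)^15, and likewise for blue, so P[monochromatic] = 2·(1/2)^15 = 2^{1 − 15} = 1/16384.
By linearity: E[X] = C(37, 6) · 2^{1 − 15} = 2324784 · 1/16384 = 145299/1024.
Numerically: E[X] ≈ 141.8936.

E[X] = C(37,6)·2^(1−C(6,2)) = 145299/1024 ≈ 141.8936.


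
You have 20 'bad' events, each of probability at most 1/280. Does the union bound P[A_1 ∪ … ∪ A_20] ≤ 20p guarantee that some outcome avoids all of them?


Union bound: P[∪_{i=1}^{20} A_i] ≤ Σ_i P[A_i] ≤ 20·p = 20·(1/280) = 1/14.
Numerically: 1/14 ≈ 0.0714.
Is 1/14 < 1? YES.
Since P[∪ A_i] ≤ 1/14 < 1, the complement has P[∩ A_i^c] ≥ 1 − 1/14 = 13/14 > 0, so some outcome avoids every A_i.

20·p = 1/14 ≈ 0.0714; existence CERTIFIED by the union bound.


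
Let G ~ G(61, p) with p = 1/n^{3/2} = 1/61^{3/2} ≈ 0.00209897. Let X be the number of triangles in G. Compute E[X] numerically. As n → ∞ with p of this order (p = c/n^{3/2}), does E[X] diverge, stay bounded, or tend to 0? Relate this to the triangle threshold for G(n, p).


Number of potential triangles: C(61, 3) = 35990.
Each occurs with probability p³ ≈ (0.00209897)³ ≈ 9.24731693e-09.
By linearity: E[X] = C(61, 3)·p³ ≈ 35990 · 9.24731693e-09 ≈ 0.000333.
Since α = 3/2 > 1, p = c/n^{3/2} = o(1/n) is below the triangle threshold p ~ 1/n. Asymptotically E[X] ~ (c³/6)·n^{3(1−α)} = (1³/6)·n^{-1.5} → 0, so by Markov's inequality G has no triangles w.h.p.

E[X] ≈ 0.000333; in regime p = Θ(1/n^{3/2}) E[X] tends to 0 (below the triangle threshold p ~ 1/n).


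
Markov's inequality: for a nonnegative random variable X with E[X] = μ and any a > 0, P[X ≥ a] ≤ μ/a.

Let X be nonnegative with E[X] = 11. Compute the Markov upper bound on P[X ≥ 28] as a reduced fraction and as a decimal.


μ = E[X] = 11, a = 28.
Markov: P[X ≥ 28] ≤ μ/a = (11)/28 = 11/28.
Numerically: ≈ 0.393.
(Since a = 28 > μ = 11.000, the bound 11/28 is < 1 and informative.)

P[X ≥ 28] ≤ 11/28 ≈ 0.393.


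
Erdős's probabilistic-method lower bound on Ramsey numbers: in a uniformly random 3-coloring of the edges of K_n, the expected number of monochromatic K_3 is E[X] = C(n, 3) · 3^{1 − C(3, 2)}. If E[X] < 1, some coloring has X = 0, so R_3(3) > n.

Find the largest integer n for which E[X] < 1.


We need C(n, 3) · 3^{1 − 3} < 1, i.e. C(n, 3) < 3^{3 − 1} = 9.
Check values of n near the boundary:
  n = 3: C(3, 3) = 1; 1 < 9? YES
  n = 4: C(4, 3) = 4; 4 < 9? YES
  n = 5: C(5, 3) = 10; 10 < 9? NO
  n = 6: C(6, 3) = 20; 20 < 9? NO
  n = 7: C(7, 3) = 35; 35 < 9? NO
The largest n with C(n, 3) < 9 is n = 4 (where E[X] = 4/9 ≈ 0.4444). Hence R_3(3) > 4, i.e. R_3(3) ≥ 5.

Largest n = 4; hence R_3(3) > 4.


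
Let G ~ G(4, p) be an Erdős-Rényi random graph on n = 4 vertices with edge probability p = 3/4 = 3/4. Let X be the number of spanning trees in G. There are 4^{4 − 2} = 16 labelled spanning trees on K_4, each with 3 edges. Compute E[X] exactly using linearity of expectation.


K_4 has 4^{4 − 2} = 16 labelled spanning trees.
For each such spanning tree H, let X_H = 1 if all 3 edges of H are present in G. Then P[X_H = 1] = p^{3} = (3/4)^{3} = 27/64.
Summing the indicators: E[X] = Σ_H E[X_H] = 16 · p^{3} = 16 · 27/64 = 27/4.
Numerically: E[X] ≈ 6.75.

E[X] = 16 · (3/4)^{3} = 27/4 ≈ 6.75.


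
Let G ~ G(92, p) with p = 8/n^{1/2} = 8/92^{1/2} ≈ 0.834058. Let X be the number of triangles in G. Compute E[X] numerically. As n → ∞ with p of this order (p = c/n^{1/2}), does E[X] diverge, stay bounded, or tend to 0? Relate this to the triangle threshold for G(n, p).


Number of potential triangles: C(92, 3) = 125580.
Each occurs with probability p³ ≈ (0.834058)³ ≈ 5.80214022e-01.
By linearity: E[X] = C(92, 3)·p³ ≈ 125580 · 5.80214022e-01 ≈ 72863.276848.
Since α = 1/2 < 1, p = c/n^{1/2} ≫ 1/n is above the triangle threshold p ~ 1/n. Asymptotically E[X] ~ (c³/6)·n^{3(1−α)} = (8³/6)·n^{1.5} → ∞; triangles are abundant w.h.p.

E[X] ≈ 72863.276848; in regime p = Θ(1/n^{1/2}) E[X] diverges (above the triangle threshold p ~ 1/n).


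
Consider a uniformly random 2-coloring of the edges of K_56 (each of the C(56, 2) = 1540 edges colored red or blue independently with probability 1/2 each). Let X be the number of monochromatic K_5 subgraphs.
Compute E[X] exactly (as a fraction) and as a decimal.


Let X = Σ_S X_S over the C(56, 5) = 3819816 subsets S of size 5, where X_S = 1 if the K_5 on S is monochromatic.
For a fixed S, the K_5 on S has C(5, 2) = 10 edges. P[all 10 edges red] = (1/2)^10, and likewise for blue, so P[monochromatic] = 2·(1/2)^10 = 2^{1 − 10} = 1/512.
Summing: E[X] = C(56, 5) · 2^{1 − 10} = 3819816 · 1/512 = 477477/64.
Numerically: E[X] ≈ 7460.5781.

E[X] = C(56,5)·2^(1−C(5,2)) = 477477/64 ≈ 7460.5781.


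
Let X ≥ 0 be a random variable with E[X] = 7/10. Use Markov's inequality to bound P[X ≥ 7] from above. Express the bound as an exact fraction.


μ = E[X] = 7/10, a = 7.
Markov: P[X ≥ 7] ≤ μ/a = (7/10)/7 = 1/10.
Numerically: ≈ 0.10000.
(Since a = 7 > μ = 0.70000, the bound 1/10 is < 1 and informative.)

P[X ≥ 7] ≤ 1/10 ≈ 0.10000.


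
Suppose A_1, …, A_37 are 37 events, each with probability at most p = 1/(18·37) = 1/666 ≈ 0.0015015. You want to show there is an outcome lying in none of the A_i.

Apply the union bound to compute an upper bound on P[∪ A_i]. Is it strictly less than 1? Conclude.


Union bound: P[∪_{i=1}^{37} A_i] ≤ Σ_i P[A_i] ≤ 37·p = 37·(1/666) = 1/18.
Numerically: 1/18 ≈ 0.0555556.
Is 1/18 < 1? YES.
Since P[∪ A_i] ≤ 1/18 < 1, the complement has P[∩ A_i^c] ≥ 1 − 1/18 = 17/18 > 0, so some outcome avoids every A_i.

37·p = 1/18 ≈ 0.0555556; existence CERTIFIED by the union bound.


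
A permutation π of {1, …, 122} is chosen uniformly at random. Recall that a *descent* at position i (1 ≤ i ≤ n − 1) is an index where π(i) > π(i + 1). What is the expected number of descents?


Write X = Σ X_I over i = 1, …, 121, with X_I the indicator of one descent.
There are 121 indicators.
For each fixed i, the pair (π(i), π(i+1)) is a uniformly random ordered pair of distinct values from {1, …, 122}; by symmetry P[π(i) > π(i+1)] = 1/2.
By linearity: E[X] = 121 · (1/2) = (122 − 1) · (1/2) = 121/2 ≈ 60.500.

E[X] = 121/2 = 60.500.


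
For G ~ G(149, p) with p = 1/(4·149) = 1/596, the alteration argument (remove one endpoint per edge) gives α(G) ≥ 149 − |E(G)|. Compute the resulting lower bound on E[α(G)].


E[|E(G)|] = C(149, 2)·p = 11026 · (1/596) = 37/2.
E[α(G)] ≥ n − E[|E(G)|] = 149 − 37/2 = 261/2.
Numerically: ≈ 130.500.
(This is only a lower bound; the true E[α(G)] may be larger.)

E[α(G)] ≥ 261/2 ≈ 130.500.


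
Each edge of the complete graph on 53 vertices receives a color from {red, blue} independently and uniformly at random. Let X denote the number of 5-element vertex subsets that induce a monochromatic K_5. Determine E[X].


Let X = Σ_S X_S over the C(53, 5) = 2869685 subsets S of size 5, where X_S = 1 if the K_5 on S is monochromatic.
For a fixed S, the K_5 on S has C(5, 2) = 10 edges. P[all 10 edges red] = (1/2)^10, and likewise for blue, so P[monochromatic] = 2·(1/2)^10 = 2^{1 − 10} = 1/512.
Summing: E[X] = C(53, 5) · 2^{1 − 10} = 2869685 · 1/512 = 2869685/512.
Numerically: E[X] ≈ 5604.8535.

E[X] = C(53,5)·2^(1−C(5,2)) = 2869685/512 ≈ 5604.8535.


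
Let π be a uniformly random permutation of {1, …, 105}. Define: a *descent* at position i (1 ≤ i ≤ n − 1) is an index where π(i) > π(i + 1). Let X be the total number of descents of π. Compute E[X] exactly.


Write X = Σ X_I over i = 1, …, 104, with X_I the indicator of one descent.
There are 104 indicators.
For each fixed i, the pair (π(i), π(i+1)) is a uniformly random ordered pair of distinct values from {1, …, 105}; by symmetry P[π(i) > π(i+1)] = 1/2.
By linearity: E[X] = 104 · (1/2) = (105 − 1) · (1/2) = 52 ≈ 52.00000.

E[X] = 52 = 52.00000.


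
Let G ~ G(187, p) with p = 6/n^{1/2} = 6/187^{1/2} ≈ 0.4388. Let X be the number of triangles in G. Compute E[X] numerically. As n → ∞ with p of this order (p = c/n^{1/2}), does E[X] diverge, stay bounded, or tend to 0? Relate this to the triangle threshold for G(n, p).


Number of potential triangles: C(187, 3) = 1072445.
Each occurs with probability p³ ≈ (0.4388)³ ≈ 8.446783e-02.
By linearity: E[X] = C(187, 3)·p³ ≈ 1072445 · 8.446783e-02 ≈ 90587.1028.
Since α = 1/2 < 1, p = c/n^{1/2} ≫ 1/n is above the triangle threshold p ~ 1/n. Asymptotically E[X] ~ (c³/6)·n^{3(1−α)} = (6³/6)·n^{1.5} → ∞; triangles are abundant w.h.p.

E[X] ≈ 90587.1028; in regime p = Θ(1/n^{1/2}) E[X] diverges (above the triangle threshold p ~ 1/n).


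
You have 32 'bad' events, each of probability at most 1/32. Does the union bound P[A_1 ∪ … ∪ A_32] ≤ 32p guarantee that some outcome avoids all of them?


Union bound: P[∪_{i=1}^{32} A_i] ≤ Σ_i P[A_i] ≤ 32·p = 32·(1/32) = 1.
Numerically: 1 ≈ 1.000.
Is 1 < 1? NO.
Since the bound 1 is ≥ 1, the union bound is uninformative here; it does NOT by itself certify existence.

32·p = 1 ≈ 1.000; existence NOT certified by the union bound.


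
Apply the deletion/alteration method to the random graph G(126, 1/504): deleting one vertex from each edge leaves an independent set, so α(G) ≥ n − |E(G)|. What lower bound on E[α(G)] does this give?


E[|E(G)|] = C(126, 2)·p = 7875 · (1/504) = 125/8.
E[α(G)] ≥ n − E[|E(G)|] = 126 − 125/8 = 883/8.
Numerically: ≈ 110.3750.
(This is only a lower bound; the true E[α(G)] may be larger.)

E[α(G)] ≥ 883/8 ≈ 110.3750.


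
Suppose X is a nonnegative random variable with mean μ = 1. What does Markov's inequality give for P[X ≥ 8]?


μ = E[X] = 1, a = 8.
Markov: P[X ≥ 8] ≤ μ/a = (1)/8 = 1/8.
Numerically: ≈ 0.1250.
(Since a = 8 > μ = 1.0000, the bound 1/8 is < 1 and informative.)

P[X ≥ 8] ≤ 1/8 ≈ 0.1250.


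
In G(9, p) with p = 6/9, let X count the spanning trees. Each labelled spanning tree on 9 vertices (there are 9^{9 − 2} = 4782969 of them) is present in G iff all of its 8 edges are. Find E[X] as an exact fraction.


K_9 has 9^{9 − 2} = 4782969 labelled spanning trees.
For each such spanning tree H, let X_H = 1 if all 8 edges of H are present in G. Then P[X_H = 1] = p^{8} = (2/3)^{8} = 256/6561.
By linearity: E[X] = Σ_H E[X_H] = 4782969 · p^{8} = 4782969 · 256/6561 = 186624.
Numerically: E[X] ≈ 1.866e+05.

E[X] = 4782969 · (2/3)^{8} = 186624 ≈ 1.866e+05.


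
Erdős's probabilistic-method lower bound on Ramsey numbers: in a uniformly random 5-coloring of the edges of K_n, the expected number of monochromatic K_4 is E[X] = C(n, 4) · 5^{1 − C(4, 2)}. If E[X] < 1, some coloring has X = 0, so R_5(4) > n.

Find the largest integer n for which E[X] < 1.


We need C(n, 4) · 5^{1 − 6} < 1, i.e. C(n, 4) < 5^{6 − 1} = 3125.
Check values of n near the boundary:
  n = 13: C(13, 4) = 715; 715 < 3125? YES
  n = 14: C(14, 4) = 1001; 1001 < 3125? YES
  n = 15: C(15, 4) = 1365; 1365 < 3125? YES
  n = 16: C(16, 4) = 1820; 1820 < 3125? YES
  n = 17: C(17, 4) = 2380; 2380 < 3125? YES
  n = 18: C(18, 4) = 3060; 3060 < 3125? YES
  n = 19: C(19, 4) = 3876; 3876 < 3125? NO
  n = 20: C(20, 4) = 4845; 4845 < 3125? NO
  n = 21: C(21, 4) = 5985; 5985 < 3125? NO
The largest n with C(n, 4) < 3125 is n = 18 (where E[X] = 612/625 ≈ 0.979). Hence R_5(4) > 18, i.e. R_5(4) ≥ 19.

Largest n = 18; hence R_5(4) > 18.


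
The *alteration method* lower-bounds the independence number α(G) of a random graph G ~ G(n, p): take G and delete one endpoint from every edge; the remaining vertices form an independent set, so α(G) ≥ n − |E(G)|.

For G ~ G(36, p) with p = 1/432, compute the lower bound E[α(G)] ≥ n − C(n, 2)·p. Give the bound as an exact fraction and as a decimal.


E[|E(G)|] = C(36, 2)·p = 630 · (1/432) = 35/24.
E[α(G)] ≥ n − E[|E(G)|] = 36 − 35/24 = 829/24.
Numerically: ≈ 34.5417.
(This is only a lower bound; the true E[α(G)] may be larger.)

E[α(G)] ≥ 829/24 ≈ 34.5417.


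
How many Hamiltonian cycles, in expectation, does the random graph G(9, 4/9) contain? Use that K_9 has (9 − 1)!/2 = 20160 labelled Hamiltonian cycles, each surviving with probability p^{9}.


K_9 has (9 − 1)!/2 = 20160 labelled Hamiltonian cycles.
For each such Hamiltonian cycle H, let X_H = 1 if all 9 edges of H are present in G. Then P[X_H = 1] = p^{9} = (4/9)^{9} = 262144/387420489.
Summing the indicators: E[X] = Σ_H E[X_H] = 20160 · p^{9} = 20160 · 262144/387420489 = 587202560/43046721.
Numerically: E[X] ≈ 13.64.

E[X] = 20160 · (4/9)^{9} = 587202560/43046721 ≈ 13.64.


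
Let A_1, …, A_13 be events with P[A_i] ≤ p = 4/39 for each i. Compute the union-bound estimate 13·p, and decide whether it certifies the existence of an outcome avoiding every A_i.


Union bound: P[∪_{i=1}^{13} A_i] ≤ Σ_i P[A_i] ≤ 13·p = 13·(4/39) = 4/3.
Numerically: 4/3 ≈ 1.33333.
Is 4/3 < 1? NO.
Since the bound 4/3 is ≥ 1, the union bound is uninformative here; it does NOT by itself certify existence.

13·p = 4/3 ≈ 1.33333; existence NOT certified by the union bound.


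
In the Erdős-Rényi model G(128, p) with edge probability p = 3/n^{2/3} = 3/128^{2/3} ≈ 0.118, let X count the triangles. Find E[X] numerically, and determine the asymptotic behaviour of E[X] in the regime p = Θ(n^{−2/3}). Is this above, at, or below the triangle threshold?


Number of potential triangles: C(128, 3) = 341376.
Each occurs with probability p³ ≈ (0.118)³ ≈ 1.64795e-03.
By linearity: E[X] = C(128, 3)·p³ ≈ 341376 · 1.64795e-03 ≈ 562.570.
Since α = 2/3 < 1, p = c/n^{2/3} ≫ 1/n is above the triangle threshold p ~ 1/n. Asymptotically E[X] ~ (c³/6)·n^{3(1−α)} = (3³/6)·n^{1} → ∞; triangles are abundant w.h.p.

E[X] ≈ 562.570; in regime p = Θ(1/n^{2/3}) E[X] diverges (above the triangle threshold p ~ 1/n).


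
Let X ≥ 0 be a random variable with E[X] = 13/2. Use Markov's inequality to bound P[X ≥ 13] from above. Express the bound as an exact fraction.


μ = E[X] = 13/2, a = 13.
Markov: P[X ≥ 13] ≤ μ/a = (13/2)/13 = 1/2.
Numerically: ≈ 0.50000.
(Since a = 13 > μ = 6.50000, the bound 1/2 is < 1 and informative.)

P[X ≥ 13] ≤ 1/2 ≈ 0.50000.


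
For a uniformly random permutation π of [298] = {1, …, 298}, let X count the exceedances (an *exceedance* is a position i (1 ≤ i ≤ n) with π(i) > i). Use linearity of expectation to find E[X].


Write X = Σ_{i=1}^{298} X_i, where X_i = 1_{π(i) > i}.
For each fixed i, π(i) is uniform over {1, …, 298} (marginal of a uniform permutation), so P[π(i) > i] = (n − i)/n. Summing: Σ_{i=1}^{298} (n − i)/n = (0 + 1 + … + 297)/298 = 298(298 − 1)/(2·298) = (298 − 1)/2.
Hence E[X] = Σ_{i=1}^{298} (298 − i)/298 = 297/2 ≈ 148.500000.

E[X] = 297/2 = 148.500000.


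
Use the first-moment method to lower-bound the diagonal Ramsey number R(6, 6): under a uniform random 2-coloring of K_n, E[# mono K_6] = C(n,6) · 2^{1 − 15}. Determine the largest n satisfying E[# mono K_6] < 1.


We need C(n, 6) · 2^{1 − 15} < 1, i.e. C(n, 6) < 2^{15 − 1} = 16384.
Check values of n near the boundary:
  n = 12: C(12, 6) = 924; 924 < 16384? YES
  n = 13: C(13, 6) = 1716; 1716 < 16384? YES
  n = 14: C(14, 6) = 3003; 3003 < 16384? YES
  n = 15: C(15, 6) = 5005; 5005 < 16384? YES
  n = 16: C(16, 6) = 8008; 8008 < 16384? YES
  n = 17: C(17, 6) = 12376; 12376 < 16384? YES
  n = 18: C(18, 6) = 18564; 18564 < 16384? NO
The largest n with C(n, 6) < 16384 is n = 17 (where E[X] = 1547/2048 ≈ 0.755371). Hence R(6, 6) > 17, i.e. R(6, 6) ≥ 18.

Largest n = 17; hence R(6, 6) > 17.


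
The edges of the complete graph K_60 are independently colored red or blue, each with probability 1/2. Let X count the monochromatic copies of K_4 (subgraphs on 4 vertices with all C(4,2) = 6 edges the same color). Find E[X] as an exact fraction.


Let X = Σ_S X_S over the C(60, 4) = 487635 subsets S of size 4, where X_S = 1 if the K_4 on S is monochromatic.
For a fixed S, the K_4 on S has C(4, 2) = 6 edges. P[all 6 edges red] = (1/2)^6, and likewise for blue, so P[monochromatic] = 2·(1/2)^6 = 2^{1 − 6} = 1/32.
Summing: E[X] = C(60, 4) · 2^{1 − 6} = 487635 · 1/32 = 487635/32.
Numerically: E[X] ≈ 15238.593750.

E[X] = C(60,4)·2^(1−C(4,2)) = 487635/32 ≈ 15238.593750.


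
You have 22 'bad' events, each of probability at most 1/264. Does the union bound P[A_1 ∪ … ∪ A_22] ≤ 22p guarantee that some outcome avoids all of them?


Union bound: P[∪_{i=1}^{22} A_i] ≤ Σ_i P[A_i] ≤ 22·p = 22·(1/264) = 1/12.
Numerically: 1/12 ≈ 0.083333.
Is 1/12 < 1? YES.
Since P[∪ A_i] ≤ 1/12 < 1, the complement has P[∩ A_i^c] ≥ 1 − 1/12 = 11/12 > 0, so some outcome avoids every A_i.

22·p = 1/12 ≈ 0.083333; existence CERTIFIED by the union bound.


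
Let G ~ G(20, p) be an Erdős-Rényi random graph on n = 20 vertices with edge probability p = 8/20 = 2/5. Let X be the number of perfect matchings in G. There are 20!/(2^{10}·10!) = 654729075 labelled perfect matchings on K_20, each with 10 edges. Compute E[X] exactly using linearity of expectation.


K_20 has 20!/(2^{10}·10!) = 654729075 labelled perfect matchings.
For each such perfect matching H, let X_H = 1 if all 10 edges of H are present in G. Then P[X_H = 1] = p^{10} = (2/5)^{10} = 1024/9765625.
Summing the indicators: E[X] = Σ_H E[X_H] = 654729075 · p^{10} = 654729075 · 1024/9765625 = 26817702912/390625.
Numerically: E[X] ≈ 68653.

E[X] = 654729075 · (2/5)^{10} = 26817702912/390625 ≈ 68653.
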